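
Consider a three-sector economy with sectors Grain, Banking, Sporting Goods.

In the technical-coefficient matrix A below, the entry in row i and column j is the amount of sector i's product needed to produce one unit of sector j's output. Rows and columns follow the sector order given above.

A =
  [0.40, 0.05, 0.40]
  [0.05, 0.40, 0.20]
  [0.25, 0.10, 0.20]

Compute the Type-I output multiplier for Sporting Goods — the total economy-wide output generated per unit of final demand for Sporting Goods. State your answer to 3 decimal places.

m_S = 3.568

I − A =
  [   0.60    -0.05    -0.40]
  [  -0.05     0.60    -0.20]
  [  -0.25    -0.10     0.80]
Cofactors of I−A, C_ij = (−1)^(i+j)·(minor ij) (rows/columns in the sector order above):
  C_11 = (0.60)(0.80) − (-0.20)(-0.10) = 0.4600
  C_12 = −[(-0.05)(0.80) − (-0.20)(-0.25)] = 0.0900
  C_13 = (-0.05)(-0.10) − (0.60)(-0.25) = 0.1550
  C_21 = −[(-0.05)(0.80) − (-0.40)(-0.10)] = 0.0800
  C_22 = (0.60)(0.80) − (-0.40)(-0.25) = 0.3800
  C_23 = −[(0.60)(-0.10) − (-0.05)(-0.25)] = 0.0725
  C_31 = (-0.05)(-0.20) − (-0.40)(0.60) = 0.2500
  C_32 = −[(0.60)(-0.20) − (-0.40)(-0.05)] = 0.1400
  C_33 = (0.60)(0.60) − (-0.05)(-0.05) = 0.3575
det(I−A) = Σ_j (I−A)_1j·C_1j = (0.60)(0.4600) + (-0.05)(0.0900) + (-0.40)(0.1550) = 0.2095
adj(I−A) = Cᵀ =
  [ 0.4600   0.0800   0.2500]
  [ 0.0900   0.3800   0.1400]
  [ 0.1550   0.0725   0.3575]
(I − A)⁻¹ = adj(I−A) / det(I−A) ≈
  [   2.1957     0.3819     1.1933]
  [   0.4296     1.8138     0.6683]
  [   0.7399     0.3461     1.7064]
The output multiplier for sector j is the column-j sum of the Leontief inverse (I − A)⁻¹ = adj(I−A) / det(I−A).
Column S of adj(I−A): (0.2500, 0.1400, 0.3575); det(I−A) = 0.2095.
m_S = (0.2500 + 0.1400 + 0.3575) / 0.2095 = 0.7475 / 0.2095 ≈ 3.568.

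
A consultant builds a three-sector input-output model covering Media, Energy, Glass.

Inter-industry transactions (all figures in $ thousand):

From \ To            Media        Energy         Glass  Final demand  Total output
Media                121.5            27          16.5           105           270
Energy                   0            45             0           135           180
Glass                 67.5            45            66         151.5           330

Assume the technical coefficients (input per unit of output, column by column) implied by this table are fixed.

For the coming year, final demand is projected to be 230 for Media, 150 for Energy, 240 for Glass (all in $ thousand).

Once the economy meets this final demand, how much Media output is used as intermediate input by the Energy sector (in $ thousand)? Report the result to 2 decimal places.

z_12 = 30.00

Technical coefficients a_ij = z_ij / X_j:
  a_11 = 121.5/270 = 0.45, a_21 = 0/270 = 0.00, a_31 = 67.5/270 = 0.25
  a_12 = 27/180 = 0.15, a_22 = 45/180 = 0.25, a_32 = 45/180 = 0.25
  a_13 = 16.5/330 = 0.05, a_23 = 0/330 = 0.00, a_33 = 66/330 = 0.20
I − A =
  [   0.55    -0.15    -0.05]
  [   0.00     0.75     0.00]
  [  -0.25    -0.25     0.80]
Cofactors of I−A, C_ij = (−1)^(i+j)·(minor ij) (rows/columns in the sector order above):
  C_11 = (0.75)(0.80) − (0.00)(-0.25) = 0.6000
  C_12 = −[(0.00)(0.80) − (0.00)(-0.25)] = 0.0000
  C_13 = (0.00)(-0.25) − (0.75)(-0.25) = 0.1875
  C_21 = −[(-0.15)(0.80) − (-0.05)(-0.25)] = 0.1325
  C_22 = (0.55)(0.80) − (-0.05)(-0.25) = 0.4275
  C_23 = −[(0.55)(-0.25) − (-0.15)(-0.25)] = 0.1750
  C_31 = (-0.15)(0.00) − (-0.05)(0.75) = 0.0375
  C_32 = −[(0.55)(0.00) − (-0.05)(0.00)] = 0.0000
  C_33 = (0.55)(0.75) − (-0.15)(0.00) = 0.4125
det(I−A) = Σ_j (I−A)_1j·C_1j = (0.55)(0.6000) + (-0.15)(0.0000) + (-0.05)(0.1875) = 0.320625
adj(I−A) = Cᵀ =
  [ 0.6000   0.1325   0.0375]
  [ 0.0000   0.4275   0.0000]
  [ 0.1875   0.1750   0.4125]
(I − A)⁻¹ = adj(I−A) / det(I−A) ≈
  [   1.8713     0.4133     0.1170]
  [   0.0000     1.3333     0.0000]
  [   0.5848     0.5458     1.2865]
First solve x = (I − A)⁻¹ d = adj(I−A)·d / det(I−A); in particular x_2 = (0.0000·230 + 0.4275·150 + 0.0000·240) / 0.320625 = 64.125 / 0.320625 = 200.0000.
Intermediate flow from 1 to 2: z_12 = a_12 · x_2 = 0.15 × 64.125 / 0.320625 = 9.61875 / 0.320625 = 30.00.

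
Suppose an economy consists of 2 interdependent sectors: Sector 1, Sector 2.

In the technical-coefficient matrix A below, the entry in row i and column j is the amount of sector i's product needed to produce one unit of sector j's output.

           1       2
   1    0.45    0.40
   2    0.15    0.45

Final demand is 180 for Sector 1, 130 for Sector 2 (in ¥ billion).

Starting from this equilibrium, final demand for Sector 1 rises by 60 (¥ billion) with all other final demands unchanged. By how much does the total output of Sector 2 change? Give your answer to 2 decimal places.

I − A =
  [   0.55    -0.40]
  [  -0.15     0.55]
det(I−A) = (0.55)(0.55) − (-0.40)(-0.15) = 0.2425
adj(I−A) = [[0.55, 0.40], [0.15, 0.55]]
(I − A)⁻¹ = adj(I−A) / det(I−A) ≈
  [   2.2680     1.6495]
  [   0.6186     2.2680]
Δx = (I − A)⁻¹ Δd with Δd having +60 in the Sector 1 component and 0 elsewhere.
So Δx_2 = L_21 · (+60), where L_21 = adj(I−A)_21 / det(I−A) = 0.15 / 0.2425.
Δx_2 = 0.15 × (+60) / 0.2425 = 9.00 / 0.2425 ≈ 37.11.

Δx_2 = 37.11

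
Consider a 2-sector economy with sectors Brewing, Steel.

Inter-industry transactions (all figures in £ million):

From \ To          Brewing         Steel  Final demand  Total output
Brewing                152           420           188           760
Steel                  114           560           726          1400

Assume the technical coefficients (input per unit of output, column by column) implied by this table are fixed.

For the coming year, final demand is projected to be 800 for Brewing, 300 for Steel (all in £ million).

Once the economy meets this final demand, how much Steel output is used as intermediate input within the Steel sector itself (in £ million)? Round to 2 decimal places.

z_22 = 331.03

Technical coefficients a_ij = z_ij / X_j:
  a_11 = 152/760 = 0.20, a_21 = 114/760 = 0.15
  a_12 = 420/1400 = 0.30, a_22 = 560/1400 = 0.40
I − A =
  [   0.80    -0.30]
  [  -0.15     0.60]
det(I−A) = (0.80)(0.60) − (-0.30)(-0.15) = 0.4350
adj(I−A) = [[0.60, 0.30], [0.15, 0.80]]
(I − A)⁻¹ = adj(I−A) / det(I−A) ≈
  [   1.3793     0.6897]
  [   0.3448     1.8391]
First solve x = (I − A)⁻¹ d = adj(I−A)·d / det(I−A); in particular x_2 = (0.15·800 + 0.80·300) / 0.4350 = 360.00 / 0.4350 ≈ 827.5862.
Intermediate flow from 2 to 2: z_22 = a_22 · x_2 = 0.40 × 360.00 / 0.4350 = 144.00 / 0.4350 ≈ 331.03.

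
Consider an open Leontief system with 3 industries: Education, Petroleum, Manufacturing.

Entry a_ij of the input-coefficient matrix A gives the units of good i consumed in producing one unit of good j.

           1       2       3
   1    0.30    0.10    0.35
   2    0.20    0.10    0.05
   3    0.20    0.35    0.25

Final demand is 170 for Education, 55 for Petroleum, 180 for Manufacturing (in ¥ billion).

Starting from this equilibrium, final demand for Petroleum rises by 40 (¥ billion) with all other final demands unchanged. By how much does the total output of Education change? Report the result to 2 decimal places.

I − A =
  [   0.70    -0.10    -0.35]
  [  -0.20     0.90    -0.05]
  [  -0.20    -0.35     0.75]
Cofactors of I−A, C_ij = (−1)^(i+j)·(minor ij) (rows/columns in the sector order above):
  C_11 = (0.90)(0.75) − (-0.05)(-0.35) = 0.6575
  C_12 = −[(-0.20)(0.75) − (-0.05)(-0.20)] = 0.1600
  C_13 = (-0.20)(-0.35) − (0.90)(-0.20) = 0.2500
  C_21 = −[(-0.10)(0.75) − (-0.35)(-0.35)] = 0.1975
  C_22 = (0.70)(0.75) − (-0.35)(-0.20) = 0.4550
  C_23 = −[(0.70)(-0.35) − (-0.10)(-0.20)] = 0.2650
  C_31 = (-0.10)(-0.05) − (-0.35)(0.90) = 0.3200
  C_32 = −[(0.70)(-0.05) − (-0.35)(-0.20)] = 0.1050
  C_33 = (0.70)(0.90) − (-0.10)(-0.20) = 0.6100
det(I−A) = Σ_j (I−A)_1j·C_1j = (0.70)(0.6575) + (-0.10)(0.1600) + (-0.35)(0.2500) = 0.35675
adj(I−A) = Cᵀ =
  [ 0.6575   0.1975   0.3200]
  [ 0.1600   0.4550   0.1050]
  [ 0.2500   0.2650   0.6100]
(I − A)⁻¹ = adj(I−A) / det(I−A) ≈
  [   1.8430     0.5536     0.8970]
  [   0.4485     1.2754     0.2943]
  [   0.7008     0.7428     1.7099]
Δx = (I − A)⁻¹ Δd with Δd having +40 in the Petroleum component and 0 elsewhere.
So Δx_1 = L_12 · (+40), where L_12 = adj(I−A)_12 / det(I−A) = 0.1975 / 0.35675.
Δx_1 = 0.1975 × (+40) / 0.35675 = 7.90 / 0.35675 ≈ 22.14.

Δx_1 = 22.14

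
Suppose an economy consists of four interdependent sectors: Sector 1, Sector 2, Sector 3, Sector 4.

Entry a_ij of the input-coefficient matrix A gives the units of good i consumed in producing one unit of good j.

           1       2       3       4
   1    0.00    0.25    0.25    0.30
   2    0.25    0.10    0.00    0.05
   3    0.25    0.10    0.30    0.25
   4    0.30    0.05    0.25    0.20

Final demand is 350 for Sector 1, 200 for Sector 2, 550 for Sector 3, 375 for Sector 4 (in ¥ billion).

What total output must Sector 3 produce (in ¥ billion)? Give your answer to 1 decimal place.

I − A =
  [   1.00    -0.25    -0.25    -0.30]
  [  -0.25     0.90     0.00    -0.05]
  [  -0.25    -0.10     0.70    -0.25]
  [  -0.30    -0.05    -0.25     0.80]
Compute the cofactors C_ij = (−1)^(i+j)·(3×3 minor ij) of I−A; the adjugate is their transpose:
adj(I−A) = Cᵀ =
  [ 0.44475   0.16550   0.25000   0.25525]
  [ 0.13800   0.34700   0.08500   0.10000]
  [ 0.27150   0.15600   0.57900   0.29250]
  [ 0.26025   0.13250   0.28000   0.52375]
det(I−A) = Σ_j (I−A)_1j·C_1j = (1.00)(0.44475) + (-0.25)(0.13800) + (-0.25)(0.27150) + (-0.30)(0.26025) = 0.2643
(I − A)⁻¹ = adj(I−A) / det(I−A) ≈
  [   1.6827     0.6262     0.9459     0.9658]
  [   0.5221     1.3129     0.3216     0.3784]
  [   1.0272     0.5902     2.1907     1.1067]
  [   0.9847     0.5013     1.0594     1.9816]
x = (I − A)⁻¹ d = adj(I−A)·d / det(I−A), with det(I−A) = 0.2643:
  x_1 = (0.44475·350 + 0.16550·200 + 0.25000·550 + 0.25525·375) / 0.2643 = 421.98125 / 0.2643 ≈ 1596.6
  x_2 = (0.13800·350 + 0.34700·200 + 0.08500·550 + 0.10000·375) / 0.2643 = 201.95 / 0.2643 ≈ 764.1
  x_3 = (0.27150·350 + 0.15600·200 + 0.57900·550 + 0.29250·375) / 0.2643 = 554.3625 / 0.2643 ≈ 2097.5
  x_4 = (0.26025·350 + 0.13250·200 + 0.28000·550 + 0.52375·375) / 0.2643 = 467.99375 / 0.2643 ≈ 1770.7

x_3 = 2097.5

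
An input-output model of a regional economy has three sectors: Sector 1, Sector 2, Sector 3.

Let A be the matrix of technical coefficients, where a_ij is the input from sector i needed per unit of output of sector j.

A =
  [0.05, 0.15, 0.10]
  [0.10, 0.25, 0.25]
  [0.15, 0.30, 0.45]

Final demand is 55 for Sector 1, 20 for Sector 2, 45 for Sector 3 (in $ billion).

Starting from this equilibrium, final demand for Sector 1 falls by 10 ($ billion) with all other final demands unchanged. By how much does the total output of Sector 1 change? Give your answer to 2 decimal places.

I − A =
  [   0.95    -0.15    -0.10]
  [  -0.10     0.75    -0.25]
  [  -0.15    -0.30     0.55]
Cofactors of I−A, C_ij = (−1)^(i+j)·(minor ij) (rows/columns in the sector order above):
  C_11 = (0.75)(0.55) − (-0.25)(-0.30) = 0.3375
  C_12 = −[(-0.10)(0.55) − (-0.25)(-0.15)] = 0.0925
  C_13 = (-0.10)(-0.30) − (0.75)(-0.15) = 0.1425
  C_21 = −[(-0.15)(0.55) − (-0.10)(-0.30)] = 0.1125
  C_22 = (0.95)(0.55) − (-0.10)(-0.15) = 0.5075
  C_23 = −[(0.95)(-0.30) − (-0.15)(-0.15)] = 0.3075
  C_31 = (-0.15)(-0.25) − (-0.10)(0.75) = 0.1125
  C_32 = −[(0.95)(-0.25) − (-0.10)(-0.10)] = 0.2475
  C_33 = (0.95)(0.75) − (-0.15)(-0.10) = 0.6975
det(I−A) = Σ_j (I−A)_1j·C_1j = (0.95)(0.3375) + (-0.15)(0.0925) + (-0.10)(0.1425) = 0.2925
adj(I−A) = Cᵀ =
  [ 0.3375   0.1125   0.1125]
  [ 0.0925   0.5075   0.2475]
  [ 0.1425   0.3075   0.6975]
(I − A)⁻¹ = adj(I−A) / det(I−A) ≈
  [   1.1538     0.3846     0.3846]
  [   0.3162     1.7350     0.8462]
  [   0.4872     1.0513     2.3846]
Δx = (I − A)⁻¹ Δd with Δd having -10 in the Sector 1 component and 0 elsewhere.
So Δx_1 = L_11 · (-10), where L_11 = adj(I−A)_11 / det(I−A) = 0.3375 / 0.2925.
Δx_1 = 0.3375 × (-10) / 0.2925 = -3.375 / 0.2925 ≈ -11.54.

Δx_1 = -11.54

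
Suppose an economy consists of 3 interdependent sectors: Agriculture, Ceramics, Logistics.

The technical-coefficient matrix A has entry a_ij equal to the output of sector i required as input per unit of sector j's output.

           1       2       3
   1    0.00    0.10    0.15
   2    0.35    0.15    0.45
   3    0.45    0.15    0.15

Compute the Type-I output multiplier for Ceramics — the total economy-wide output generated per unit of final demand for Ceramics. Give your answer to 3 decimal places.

m_2 = 2.010

I − A =
  [   1.00    -0.10    -0.15]
  [  -0.35     0.85    -0.45]
  [  -0.45    -0.15     0.85]
Cofactors of I−A, C_ij = (−1)^(i+j)·(minor ij) (rows/columns in the sector order above):
  C_11 = (0.85)(0.85) − (-0.45)(-0.15) = 0.6550
  C_12 = −[(-0.35)(0.85) − (-0.45)(-0.45)] = 0.5000
  C_13 = (-0.35)(-0.15) − (0.85)(-0.45) = 0.4350
  C_21 = −[(-0.10)(0.85) − (-0.15)(-0.15)] = 0.1075
  C_22 = (1.00)(0.85) − (-0.15)(-0.45) = 0.7825
  C_23 = −[(1.00)(-0.15) − (-0.10)(-0.45)] = 0.1950
  C_31 = (-0.10)(-0.45) − (-0.15)(0.85) = 0.1725
  C_32 = −[(1.00)(-0.45) − (-0.15)(-0.35)] = 0.5025
  C_33 = (1.00)(0.85) − (-0.10)(-0.35) = 0.8150
det(I−A) = Σ_j (I−A)_1j·C_1j = (1.00)(0.6550) + (-0.10)(0.5000) + (-0.15)(0.4350) = 0.53975
adj(I−A) = Cᵀ =
  [ 0.6550   0.1075   0.1725]
  [ 0.5000   0.7825   0.5025]
  [ 0.4350   0.1950   0.8150]
(I − A)⁻¹ = adj(I−A) / det(I−A) ≈
  [   1.2135     0.1992     0.3196]
  [   0.9264     1.4497     0.9310]
  [   0.8059     0.3613     1.5100]
The output multiplier for sector j is the column-j sum of the Leontief inverse (I − A)⁻¹ = adj(I−A) / det(I−A).
Column 2 of adj(I−A): (0.1075, 0.7825, 0.1950); det(I−A) = 0.53975.
m_2 = (0.1075 + 0.7825 + 0.1950) / 0.53975 = 1.085 / 0.53975 ≈ 2.010.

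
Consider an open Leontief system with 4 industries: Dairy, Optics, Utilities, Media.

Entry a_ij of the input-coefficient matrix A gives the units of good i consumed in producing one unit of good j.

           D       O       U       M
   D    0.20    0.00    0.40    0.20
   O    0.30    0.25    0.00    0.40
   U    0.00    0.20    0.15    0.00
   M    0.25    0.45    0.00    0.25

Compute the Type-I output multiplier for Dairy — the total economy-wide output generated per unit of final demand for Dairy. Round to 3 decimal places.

m_D = 5.246

I − A =
  [   0.80     0.00    -0.40    -0.20]
  [  -0.30     0.75     0.00    -0.40]
  [   0.00    -0.20     0.85     0.00]
  [  -0.25    -0.45     0.00     0.75]
Compute the cofactors C_ij = (−1)^(i+j)·(3×3 minor ij) of I−A; the adjugate is their transpose:
adj(I−A) = Cᵀ =
  [ 0.325125   0.136500   0.153000   0.159500]
  [ 0.276250   0.467500   0.130000   0.323000]
  [ 0.065000   0.110000   0.241500   0.076000]
  [ 0.274125   0.326000   0.129000   0.486000]
det(I−A) = Σ_j (I−A)_1j·C_1j = (0.80)(0.325125) + (0.00)(0.276250) + (-0.40)(0.065000) + (-0.20)(0.274125) = 0.179275
(I − A)⁻¹ = adj(I−A) / det(I−A) ≈
  [   1.8136     0.7614     0.8534     0.8897]
  [   1.5409     2.6077     0.7251     1.8017]
  [   0.3626     0.6136     1.3471     0.4239]
  [   1.5291     1.8184     0.7196     2.7109]
The output multiplier for sector j is the column-j sum of the Leontief inverse (I − A)⁻¹ = adj(I−A) / det(I−A).
Column D of adj(I−A): (0.325125, 0.276250, 0.065000, 0.274125); det(I−A) = 0.179275.
m_D = (0.325125 + 0.276250 + 0.065000 + 0.274125) / 0.179275 = 0.9405 / 0.179275 ≈ 5.246.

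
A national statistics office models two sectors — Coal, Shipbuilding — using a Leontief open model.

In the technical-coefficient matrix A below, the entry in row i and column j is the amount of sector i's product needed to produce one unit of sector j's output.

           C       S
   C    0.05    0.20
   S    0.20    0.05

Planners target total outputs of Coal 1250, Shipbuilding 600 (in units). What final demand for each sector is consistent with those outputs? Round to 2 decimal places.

I − A =
  [   0.95    -0.20]
  [  -0.20     0.95]
d = (I − A) x:
  d_C = (+0.95)·1250 + (-0.20)·600 = 1067.50
  d_S = (-0.20)·1250 + (+0.95)·600 = 320.00

d_C = 1067.50, d_S = 320.00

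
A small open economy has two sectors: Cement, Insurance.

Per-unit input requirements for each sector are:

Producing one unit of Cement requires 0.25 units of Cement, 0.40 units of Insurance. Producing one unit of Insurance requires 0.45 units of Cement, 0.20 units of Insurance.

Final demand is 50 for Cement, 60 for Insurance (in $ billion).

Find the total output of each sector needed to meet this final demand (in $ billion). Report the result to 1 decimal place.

x_1 = 159.5, x_2 = 154.8

I − A =
  [   0.75    -0.45]
  [  -0.40     0.80]
det(I−A) = (0.75)(0.80) − (-0.45)(-0.40) = 0.4200
adj(I−A) = [[0.80, 0.45], [0.40, 0.75]]
(I − A)⁻¹ = adj(I−A) / det(I−A) ≈
  [   1.9048     1.0714]
  [   0.9524     1.7857]
x = (I − A)⁻¹ d = adj(I−A)·d / det(I−A), with det(I−A) = 0.4200:
  x_1 = (0.80·50 + 0.45·60) / 0.4200 = 67.00 / 0.4200 ≈ 159.5
  x_2 = (0.40·50 + 0.75·60) / 0.4200 = 65.00 / 0.4200 ≈ 154.8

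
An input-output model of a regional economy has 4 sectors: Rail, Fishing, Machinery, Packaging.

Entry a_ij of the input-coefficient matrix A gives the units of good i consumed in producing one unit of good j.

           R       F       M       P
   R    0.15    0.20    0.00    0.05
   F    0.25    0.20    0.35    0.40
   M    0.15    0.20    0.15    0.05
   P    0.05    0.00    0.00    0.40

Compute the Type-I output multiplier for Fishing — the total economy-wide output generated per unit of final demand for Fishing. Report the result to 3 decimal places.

m_F = 2.414

I − A =
  [   0.85    -0.20     0.00    -0.05]
  [  -0.25     0.80    -0.35    -0.40]
  [  -0.15    -0.20     0.85    -0.05]
  [  -0.05     0.00     0.00     0.60]
Compute the cofactors C_ij = (−1)^(i+j)·(3×3 minor ij) of I−A; the adjugate is their transpose:
adj(I−A) = Cᵀ =
  [ 0.366000   0.102000   0.042000   0.102000]
  [ 0.176875   0.431375   0.177625   0.317125]
  [ 0.108000   0.120000   0.372000   0.120000]
  [ 0.030500   0.008500   0.003500   0.465500]
det(I−A) = Σ_j (I−A)_1j·C_1j = (0.85)(0.366000) + (-0.20)(0.176875) + (0.00)(0.108000) + (-0.05)(0.030500) = 0.2742
(I − A)⁻¹ = adj(I−A) / det(I−A) ≈
  [   1.3348     0.3720     0.1532     0.3720]
  [   0.6451     1.5732     0.6478     1.1565]
  [   0.3939     0.4376     1.3567     0.4376]
  [   0.1112     0.0310     0.0128     1.6977]
The output multiplier for sector j is the column-j sum of the Leontief inverse (I − A)⁻¹ = adj(I−A) / det(I−A).
Column F of adj(I−A): (0.102000, 0.431375, 0.120000, 0.008500); det(I−A) = 0.2742.
m_F = (0.102000 + 0.431375 + 0.120000 + 0.008500) / 0.2742 = 0.661875 / 0.2742 ≈ 2.414.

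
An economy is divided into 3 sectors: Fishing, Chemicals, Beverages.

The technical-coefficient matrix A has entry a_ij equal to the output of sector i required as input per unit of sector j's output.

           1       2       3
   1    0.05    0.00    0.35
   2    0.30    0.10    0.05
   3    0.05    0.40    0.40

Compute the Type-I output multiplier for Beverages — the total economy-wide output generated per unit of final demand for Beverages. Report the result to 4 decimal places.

m_3 = 3.0315

I − A =
  [   0.95     0.00    -0.35]
  [  -0.30     0.90    -0.05]
  [  -0.05    -0.40     0.60]
Cofactors of I−A, C_ij = (−1)^(i+j)·(minor ij) (rows/columns in the sector order above):
  C_11 = (0.90)(0.60) − (-0.05)(-0.40) = 0.5200
  C_12 = −[(-0.30)(0.60) − (-0.05)(-0.05)] = 0.1825
  C_13 = (-0.30)(-0.40) − (0.90)(-0.05) = 0.1650
  C_21 = −[(0.00)(0.60) − (-0.35)(-0.40)] = 0.1400
  C_22 = (0.95)(0.60) − (-0.35)(-0.05) = 0.5525
  C_23 = −[(0.95)(-0.40) − (0.00)(-0.05)] = 0.3800
  C_31 = (0.00)(-0.05) − (-0.35)(0.90) = 0.3150
  C_32 = −[(0.95)(-0.05) − (-0.35)(-0.30)] = 0.1525
  C_33 = (0.95)(0.90) − (0.00)(-0.30) = 0.8550
det(I−A) = Σ_j (I−A)_1j·C_1j = (0.95)(0.5200) + (0.00)(0.1825) + (-0.35)(0.1650) = 0.43625
adj(I−A) = Cᵀ =
  [ 0.5200   0.1400   0.3150]
  [ 0.1825   0.5525   0.1525]
  [ 0.1650   0.3800   0.8550]
(I − A)⁻¹ = adj(I−A) / det(I−A) ≈
  [   1.19198     0.32092     0.72206]
  [   0.41834     1.26648     0.34957]
  [   0.37822     0.87106     1.95989]
The output multiplier for sector j is the column-j sum of the Leontief inverse (I − A)⁻¹ = adj(I−A) / det(I−A).
Column 3 of adj(I−A): (0.3150, 0.1525, 0.8550); det(I−A) = 0.43625.
m_3 = (0.3150 + 0.1525 + 0.8550) / 0.43625 = 1.3225 / 0.43625 ≈ 3.0315.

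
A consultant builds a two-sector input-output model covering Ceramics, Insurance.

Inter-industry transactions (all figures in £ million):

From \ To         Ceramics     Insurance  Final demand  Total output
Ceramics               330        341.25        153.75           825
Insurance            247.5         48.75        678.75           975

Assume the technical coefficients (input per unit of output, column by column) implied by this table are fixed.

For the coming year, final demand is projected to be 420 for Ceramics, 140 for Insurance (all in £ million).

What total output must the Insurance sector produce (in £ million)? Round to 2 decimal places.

x_2 = 451.61

Technical coefficients a_ij = z_ij / X_j:
  a_11 = 330/825 = 0.40, a_21 = 247.5/825 = 0.30
  a_12 = 341.25/975 = 0.35, a_22 = 48.75/975 = 0.05
I − A =
  [   0.60    -0.35]
  [  -0.30     0.95]
det(I−A) = (0.60)(0.95) − (-0.35)(-0.30) = 0.4650
adj(I−A) = [[0.95, 0.35], [0.30, 0.60]]
(I − A)⁻¹ = adj(I−A) / det(I−A) ≈
  [   2.0430     0.7527]
  [   0.6452     1.2903]
x = (I − A)⁻¹ d = adj(I−A)·d / det(I−A), with det(I−A) = 0.4650:
  x_1 = (0.95·420 + 0.35·140) / 0.4650 = 448.00 / 0.4650 ≈ 963.44
  x_2 = (0.30·420 + 0.60·140) / 0.4650 = 210.00 / 0.4650 ≈ 451.61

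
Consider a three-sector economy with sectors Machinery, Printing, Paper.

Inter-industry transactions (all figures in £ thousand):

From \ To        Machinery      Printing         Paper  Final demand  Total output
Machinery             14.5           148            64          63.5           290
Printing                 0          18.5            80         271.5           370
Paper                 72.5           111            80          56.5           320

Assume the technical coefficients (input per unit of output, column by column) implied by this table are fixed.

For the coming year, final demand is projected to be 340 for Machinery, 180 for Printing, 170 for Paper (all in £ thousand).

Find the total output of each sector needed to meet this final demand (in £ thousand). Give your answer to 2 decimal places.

x_1 = 620.59, x_2 = 339.27, x_3 = 569.24

Technical coefficients a_ij = z_ij / X_j:
  a_11 = 14.5/290 = 0.05, a_21 = 0/290 = 0.00, a_31 = 72.5/290 = 0.25
  a_12 = 148/370 = 0.40, a_22 = 18.5/370 = 0.05, a_32 = 111/370 = 0.30
  a_13 = 64/320 = 0.20, a_23 = 80/320 = 0.25, a_33 = 80/320 = 0.25
I − A =
  [   0.95    -0.40    -0.20]
  [   0.00     0.95    -0.25]
  [  -0.25    -0.30     0.75]
Cofactors of I−A, C_ij = (−1)^(i+j)·(minor ij) (rows/columns in the sector order above):
  C_11 = (0.95)(0.75) − (-0.25)(-0.30) = 0.6375
  C_12 = −[(0.00)(0.75) − (-0.25)(-0.25)] = 0.0625
  C_13 = (0.00)(-0.30) − (0.95)(-0.25) = 0.2375
  C_21 = −[(-0.40)(0.75) − (-0.20)(-0.30)] = 0.3600
  C_22 = (0.95)(0.75) − (-0.20)(-0.25) = 0.6625
  C_23 = −[(0.95)(-0.30) − (-0.40)(-0.25)] = 0.3850
  C_31 = (-0.40)(-0.25) − (-0.20)(0.95) = 0.2900
  C_32 = −[(0.95)(-0.25) − (-0.20)(0.00)] = 0.2375
  C_33 = (0.95)(0.95) − (-0.40)(0.00) = 0.9025
det(I−A) = Σ_j (I−A)_1j·C_1j = (0.95)(0.6375) + (-0.40)(0.0625) + (-0.20)(0.2375) = 0.533125
adj(I−A) = Cᵀ =
  [ 0.6375   0.3600   0.2900]
  [ 0.0625   0.6625   0.2375]
  [ 0.2375   0.3850   0.9025]
(I − A)⁻¹ = adj(I−A) / det(I−A) ≈
  [   1.1958     0.6753     0.5440]
  [   0.1172     1.2427     0.4455]
  [   0.4455     0.7222     1.6928]
x = (I − A)⁻¹ d = adj(I−A)·d / det(I−A), with det(I−A) = 0.533125:
  x_1 = (0.6375·340 + 0.3600·180 + 0.2900·170) / 0.533125 = 330.85 / 0.533125 ≈ 620.59
  x_2 = (0.0625·340 + 0.6625·180 + 0.2375·170) / 0.533125 = 180.875 / 0.533125 ≈ 339.27
  x_3 = (0.2375·340 + 0.3850·180 + 0.9025·170) / 0.533125 = 303.475 / 0.533125 ≈ 569.24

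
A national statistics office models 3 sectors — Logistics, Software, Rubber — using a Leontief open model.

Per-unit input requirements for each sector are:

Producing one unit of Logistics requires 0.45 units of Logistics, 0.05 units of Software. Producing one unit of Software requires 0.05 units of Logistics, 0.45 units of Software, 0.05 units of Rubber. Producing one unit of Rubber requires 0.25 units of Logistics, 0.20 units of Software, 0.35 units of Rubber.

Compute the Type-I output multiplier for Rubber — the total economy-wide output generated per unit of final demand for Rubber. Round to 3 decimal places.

m_3 = 3.018

I − A =
  [   0.55    -0.05    -0.25]
  [  -0.05     0.55    -0.20]
  [   0.00    -0.05     0.65]
Cofactors of I−A, C_ij = (−1)^(i+j)·(minor ij) (rows/columns in the sector order above):
  C_11 = (0.55)(0.65) − (-0.20)(-0.05) = 0.3475
  C_12 = −[(-0.05)(0.65) − (-0.20)(0.00)] = 0.0325
  C_13 = (-0.05)(-0.05) − (0.55)(0.00) = 0.0025
  C_21 = −[(-0.05)(0.65) − (-0.25)(-0.05)] = 0.0450
  C_22 = (0.55)(0.65) − (-0.25)(0.00) = 0.3575
  C_23 = −[(0.55)(-0.05) − (-0.05)(0.00)] = 0.0275
  C_31 = (-0.05)(-0.20) − (-0.25)(0.55) = 0.1475
  C_32 = −[(0.55)(-0.20) − (-0.25)(-0.05)] = 0.1225
  C_33 = (0.55)(0.55) − (-0.05)(-0.05) = 0.3000
det(I−A) = Σ_j (I−A)_1j·C_1j = (0.55)(0.3475) + (-0.05)(0.0325) + (-0.25)(0.0025) = 0.188875
adj(I−A) = Cᵀ =
  [ 0.3475   0.0450   0.1475]
  [ 0.0325   0.3575   0.1225]
  [ 0.0025   0.0275   0.3000]
(I − A)⁻¹ = adj(I−A) / det(I−A) ≈
  [   1.8398     0.2383     0.7809]
  [   0.1721     1.8928     0.6486]
  [   0.0132     0.1456     1.5884]
The output multiplier for sector j is the column-j sum of the Leontief inverse (I − A)⁻¹ = adj(I−A) / det(I−A).
Column 3 of adj(I−A): (0.1475, 0.1225, 0.3000); det(I−A) = 0.188875.
m_3 = (0.1475 + 0.1225 + 0.3000) / 0.188875 = 0.57 / 0.188875 ≈ 3.018.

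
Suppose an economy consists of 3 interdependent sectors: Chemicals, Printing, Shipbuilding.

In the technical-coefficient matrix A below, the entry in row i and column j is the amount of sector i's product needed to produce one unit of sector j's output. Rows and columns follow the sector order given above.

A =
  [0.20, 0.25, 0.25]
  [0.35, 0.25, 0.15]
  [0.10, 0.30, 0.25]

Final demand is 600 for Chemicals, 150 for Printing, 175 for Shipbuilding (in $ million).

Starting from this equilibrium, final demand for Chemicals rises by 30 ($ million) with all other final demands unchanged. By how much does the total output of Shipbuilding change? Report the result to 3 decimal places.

I − A =
  [   0.80    -0.25    -0.25]
  [  -0.35     0.75    -0.15]
  [  -0.10    -0.30     0.75]
Cofactors of I−A, C_ij = (−1)^(i+j)·(minor ij) (rows/columns in the sector order above):
  C_11 = (0.75)(0.75) − (-0.15)(-0.30) = 0.5175
  C_12 = −[(-0.35)(0.75) − (-0.15)(-0.10)] = 0.2775
  C_13 = (-0.35)(-0.30) − (0.75)(-0.10) = 0.1800
  C_21 = −[(-0.25)(0.75) − (-0.25)(-0.30)] = 0.2625
  C_22 = (0.80)(0.75) − (-0.25)(-0.10) = 0.5750
  C_23 = −[(0.80)(-0.30) − (-0.25)(-0.10)] = 0.2650
  C_31 = (-0.25)(-0.15) − (-0.25)(0.75) = 0.2250
  C_32 = −[(0.80)(-0.15) − (-0.25)(-0.35)] = 0.2075
  C_33 = (0.80)(0.75) − (-0.25)(-0.35) = 0.5125
det(I−A) = Σ_j (I−A)_1j·C_1j = (0.80)(0.5175) + (-0.25)(0.2775) + (-0.25)(0.1800) = 0.299625
adj(I−A) = Cᵀ =
  [ 0.5175   0.2625   0.2250]
  [ 0.2775   0.5750   0.2075]
  [ 0.1800   0.2650   0.5125]
(I − A)⁻¹ = adj(I−A) / det(I−A) ≈
  [   1.7272     0.8761     0.7509]
  [   0.9262     1.9191     0.6925]
  [   0.6008     0.8844     1.7105]
Δx = (I − A)⁻¹ Δd with Δd having +30 in the Chemicals component and 0 elsewhere.
So Δx_S = L_SC · (+30), where L_SC = adj(I−A)_SC / det(I−A) = 0.1800 / 0.299625.
Δx_S = 0.1800 × (+30) / 0.299625 = 5.40 / 0.299625 ≈ 18.023.

Δx_S = 18.023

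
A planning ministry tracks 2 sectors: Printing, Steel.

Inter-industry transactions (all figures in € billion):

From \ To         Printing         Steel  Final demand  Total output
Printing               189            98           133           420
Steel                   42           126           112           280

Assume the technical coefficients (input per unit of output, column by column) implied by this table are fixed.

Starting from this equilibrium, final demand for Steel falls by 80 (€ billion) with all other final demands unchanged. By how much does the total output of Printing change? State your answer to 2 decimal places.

Δx_P = -104.67

Technical coefficients a_ij = z_ij / X_j:
  a_PP = 189/420 = 0.45, a_SP = 42/420 = 0.10
  a_PS = 98/280 = 0.35, a_SS = 126/280 = 0.45
I − A =
  [   0.55    -0.35]
  [  -0.10     0.55]
det(I−A) = (0.55)(0.55) − (-0.35)(-0.10) = 0.2675
adj(I−A) = [[0.55, 0.35], [0.10, 0.55]]
(I − A)⁻¹ = adj(I−A) / det(I−A) ≈
  [   2.0561     1.3084]
  [   0.3738     2.0561]
Δx = (I − A)⁻¹ Δd with Δd having -80 in the Steel component and 0 elsewhere.
So Δx_P = L_PS · (-80), where L_PS = adj(I−A)_PS / det(I−A) = 0.35 / 0.2675.
Δx_P = 0.35 × (-80) / 0.2675 = -28.00 / 0.2675 ≈ -104.67.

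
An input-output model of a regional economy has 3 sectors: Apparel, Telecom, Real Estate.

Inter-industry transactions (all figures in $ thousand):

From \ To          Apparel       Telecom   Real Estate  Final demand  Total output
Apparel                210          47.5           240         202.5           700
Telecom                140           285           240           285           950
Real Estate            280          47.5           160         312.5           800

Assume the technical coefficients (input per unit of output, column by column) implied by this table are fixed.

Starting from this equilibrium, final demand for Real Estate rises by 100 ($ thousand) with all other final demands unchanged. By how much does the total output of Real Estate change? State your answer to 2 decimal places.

Δx_R = 171.12

Technical coefficients a_ij = z_ij / X_j:
  a_AA = 210/700 = 0.30, a_TA = 140/700 = 0.20, a_RA = 280/700 = 0.40
  a_AT = 47.5/950 = 0.05, a_TT = 285/950 = 0.30, a_RT = 47.5/950 = 0.05
  a_AR = 240/800 = 0.30, a_TR = 240/800 = 0.30, a_RR = 160/800 = 0.20
I − A =
  [   0.70    -0.05    -0.30]
  [  -0.20     0.70    -0.30]
  [  -0.40    -0.05     0.80]
Cofactors of I−A, C_ij = (−1)^(i+j)·(minor ij) (rows/columns in the sector order above):
  C_11 = (0.70)(0.80) − (-0.30)(-0.05) = 0.5450
  C_12 = −[(-0.20)(0.80) − (-0.30)(-0.40)] = 0.2800
  C_13 = (-0.20)(-0.05) − (0.70)(-0.40) = 0.2900
  C_21 = −[(-0.05)(0.80) − (-0.30)(-0.05)] = 0.0550
  C_22 = (0.70)(0.80) − (-0.30)(-0.40) = 0.4400
  C_23 = −[(0.70)(-0.05) − (-0.05)(-0.40)] = 0.0550
  C_31 = (-0.05)(-0.30) − (-0.30)(0.70) = 0.2250
  C_32 = −[(0.70)(-0.30) − (-0.30)(-0.20)] = 0.2700
  C_33 = (0.70)(0.70) − (-0.05)(-0.20) = 0.4800
det(I−A) = Σ_j (I−A)_1j·C_1j = (0.70)(0.5450) + (-0.05)(0.2800) + (-0.30)(0.2900) = 0.2805
adj(I−A) = Cᵀ =
  [ 0.5450   0.0550   0.2250]
  [ 0.2800   0.4400   0.2700]
  [ 0.2900   0.0550   0.4800]
(I − A)⁻¹ = adj(I−A) / det(I−A) ≈
  [   1.9430     0.1961     0.8021]
  [   0.9982     1.5686     0.9626]
  [   1.0339     0.1961     1.7112]
Δx = (I − A)⁻¹ Δd with Δd having +100 in the Real Estate component and 0 elsewhere.
So Δx_R = L_RR · (+100), where L_RR = adj(I−A)_RR / det(I−A) = 0.4800 / 0.2805.
Δx_R = 0.4800 × (+100) / 0.2805 = 48.00 / 0.2805 ≈ 171.12.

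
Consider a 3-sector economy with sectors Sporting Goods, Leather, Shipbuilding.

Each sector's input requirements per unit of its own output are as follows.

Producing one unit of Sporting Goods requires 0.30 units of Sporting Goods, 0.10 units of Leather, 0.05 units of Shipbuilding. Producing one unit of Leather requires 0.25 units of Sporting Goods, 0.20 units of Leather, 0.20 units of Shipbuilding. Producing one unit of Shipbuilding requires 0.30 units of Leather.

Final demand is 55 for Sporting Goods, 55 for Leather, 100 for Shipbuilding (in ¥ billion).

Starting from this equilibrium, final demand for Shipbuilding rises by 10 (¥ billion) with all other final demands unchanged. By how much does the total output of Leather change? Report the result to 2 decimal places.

Δx_2 = 4.29

I − A =
  [   0.70    -0.25     0.00]
  [  -0.10     0.80    -0.30]
  [  -0.05    -0.20     1.00]
Cofactors of I−A, C_ij = (−1)^(i+j)·(minor ij) (rows/columns in the sector order above):
  C_11 = (0.80)(1.00) − (-0.30)(-0.20) = 0.7400
  C_12 = −[(-0.10)(1.00) − (-0.30)(-0.05)] = 0.1150
  C_13 = (-0.10)(-0.20) − (0.80)(-0.05) = 0.0600
  C_21 = −[(-0.25)(1.00) − (0.00)(-0.20)] = 0.2500
  C_22 = (0.70)(1.00) − (0.00)(-0.05) = 0.7000
  C_23 = −[(0.70)(-0.20) − (-0.25)(-0.05)] = 0.1525
  C_31 = (-0.25)(-0.30) − (0.00)(0.80) = 0.0750
  C_32 = −[(0.70)(-0.30) − (0.00)(-0.10)] = 0.2100
  C_33 = (0.70)(0.80) − (-0.25)(-0.10) = 0.5350
det(I−A) = Σ_j (I−A)_1j·C_1j = (0.70)(0.7400) + (-0.25)(0.1150) + (0.00)(0.0600) = 0.48925
adj(I−A) = Cᵀ =
  [ 0.7400   0.2500   0.0750]
  [ 0.1150   0.7000   0.2100]
  [ 0.0600   0.1525   0.5350]
(I − A)⁻¹ = adj(I−A) / det(I−A) ≈
  [   1.5125     0.5110     0.1533]
  [   0.2351     1.4308     0.4292]
  [   0.1226     0.3117     1.0935]
Δx = (I − A)⁻¹ Δd with Δd having +10 in the Shipbuilding component and 0 elsewhere.
So Δx_2 = L_23 · (+10), where L_23 = adj(I−A)_23 / det(I−A) = 0.2100 / 0.48925.
Δx_2 = 0.2100 × (+10) / 0.48925 = 2.10 / 0.48925 ≈ 4.29.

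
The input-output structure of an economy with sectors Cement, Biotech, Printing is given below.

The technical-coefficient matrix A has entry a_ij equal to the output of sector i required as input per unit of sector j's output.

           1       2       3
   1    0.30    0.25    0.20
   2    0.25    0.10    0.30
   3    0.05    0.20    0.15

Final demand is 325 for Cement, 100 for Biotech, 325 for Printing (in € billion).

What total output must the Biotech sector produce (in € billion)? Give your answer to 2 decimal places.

x_2 = 519.46

I − A =
  [   0.70    -0.25    -0.20]
  [  -0.25     0.90    -0.30]
  [  -0.05    -0.20     0.85]
Cofactors of I−A, C_ij = (−1)^(i+j)·(minor ij) (rows/columns in the sector order above):
  C_11 = (0.90)(0.85) − (-0.30)(-0.20) = 0.7050
  C_12 = −[(-0.25)(0.85) − (-0.30)(-0.05)] = 0.2275
  C_13 = (-0.25)(-0.20) − (0.90)(-0.05) = 0.0950
  C_21 = −[(-0.25)(0.85) − (-0.20)(-0.20)] = 0.2525
  C_22 = (0.70)(0.85) − (-0.20)(-0.05) = 0.5850
  C_23 = −[(0.70)(-0.20) − (-0.25)(-0.05)] = 0.1525
  C_31 = (-0.25)(-0.30) − (-0.20)(0.90) = 0.2550
  C_32 = −[(0.70)(-0.30) − (-0.20)(-0.25)] = 0.2600
  C_33 = (0.70)(0.90) − (-0.25)(-0.25) = 0.5675
det(I−A) = Σ_j (I−A)_1j·C_1j = (0.70)(0.7050) + (-0.25)(0.2275) + (-0.20)(0.0950) = 0.417625
adj(I−A) = Cᵀ =
  [ 0.7050   0.2525   0.2550]
  [ 0.2275   0.5850   0.2600]
  [ 0.0950   0.1525   0.5675]
(I − A)⁻¹ = adj(I−A) / det(I−A) ≈
  [   1.6881     0.6046     0.6106]
  [   0.5447     1.4008     0.6226]
  [   0.2275     0.3652     1.3589]
x = (I − A)⁻¹ d = adj(I−A)·d / det(I−A), with det(I−A) = 0.417625:
  x_1 = (0.7050·325 + 0.2525·100 + 0.2550·325) / 0.417625 = 337.25 / 0.417625 ≈ 807.54
  x_2 = (0.2275·325 + 0.5850·100 + 0.2600·325) / 0.417625 = 216.9375 / 0.417625 ≈ 519.46
  x_3 = (0.0950·325 + 0.1525·100 + 0.5675·325) / 0.417625 = 230.5625 / 0.417625 ≈ 552.08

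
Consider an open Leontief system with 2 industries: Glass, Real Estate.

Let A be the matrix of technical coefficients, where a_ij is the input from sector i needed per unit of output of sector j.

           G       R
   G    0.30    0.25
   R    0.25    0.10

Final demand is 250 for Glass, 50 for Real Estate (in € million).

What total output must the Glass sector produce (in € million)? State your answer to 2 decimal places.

x_G = 418.50

I − A =
  [   0.70    -0.25]
  [  -0.25     0.90]
det(I−A) = (0.70)(0.90) − (-0.25)(-0.25) = 0.5675
adj(I−A) = [[0.90, 0.25], [0.25, 0.70]]
(I − A)⁻¹ = adj(I−A) / det(I−A) ≈
  [   1.5859     0.4405]
  [   0.4405     1.2335]
x = (I − A)⁻¹ d = adj(I−A)·d / det(I−A), with det(I−A) = 0.5675:
  x_G = (0.90·250 + 0.25·50) / 0.5675 = 237.50 / 0.5675 ≈ 418.50
  x_R = (0.25·250 + 0.70·50) / 0.5675 = 97.50 / 0.5675 ≈ 171.81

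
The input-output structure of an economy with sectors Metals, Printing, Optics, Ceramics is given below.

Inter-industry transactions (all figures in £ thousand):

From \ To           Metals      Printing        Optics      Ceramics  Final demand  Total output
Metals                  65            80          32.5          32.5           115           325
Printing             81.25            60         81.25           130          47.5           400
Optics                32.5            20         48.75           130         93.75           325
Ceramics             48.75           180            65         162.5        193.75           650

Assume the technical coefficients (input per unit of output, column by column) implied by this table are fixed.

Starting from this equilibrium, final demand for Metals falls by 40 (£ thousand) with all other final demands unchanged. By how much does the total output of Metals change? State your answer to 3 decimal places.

Δx_M = -62.606

Technical coefficients a_ij = z_ij / X_j:
  a_MM = 65/325 = 0.20, a_PM = 81.25/325 = 0.25, a_OM = 32.5/325 = 0.10, a_CM = 48.75/325 = 0.15
  a_MP = 80/400 = 0.20, a_PP = 60/400 = 0.15, a_OP = 20/400 = 0.05, a_CP = 180/400 = 0.45
  a_MO = 32.5/325 = 0.10, a_PO = 81.25/325 = 0.25, a_OO = 48.75/325 = 0.15, a_CO = 65/325 = 0.20
  a_MC = 32.5/650 = 0.05, a_PC = 130/650 = 0.20, a_OC = 130/650 = 0.20, a_CC = 162.5/650 = 0.25
I − A =
  [   0.80    -0.20    -0.10    -0.05]
  [  -0.25     0.85    -0.25    -0.20]
  [  -0.10    -0.05     0.85    -0.20]
  [  -0.15    -0.45    -0.20     0.75]
Compute the cofactors C_ij = (−1)^(i+j)·(3×3 minor ij) of I−A; the adjugate is their transpose:
adj(I−A) = Cᵀ =
  [ 0.397500   0.151875   0.114375   0.097500]
  [ 0.205125   0.460125   0.204375   0.190875]
  [ 0.113625   0.124875   0.382500   0.142875]
  [ 0.232875   0.339750   0.247500   0.510750]
det(I−A) = Σ_j (I−A)_1j·C_1j = (0.80)(0.397500) + (-0.20)(0.205125) + (-0.10)(0.113625) + (-0.05)(0.232875) = 0.25396875
(I − A)⁻¹ = adj(I−A) / det(I−A) ≈
  [   1.5652     0.5980     0.4504     0.3839]
  [   0.8077     1.8117     0.8047     0.7516]
  [   0.4474     0.4917     1.5061     0.5626]
  [   0.9169     1.3378     0.9745     2.0111]
Δx = (I − A)⁻¹ Δd with Δd having -40 in the Metals component and 0 elsewhere.
So Δx_M = L_MM · (-40), where L_MM = adj(I−A)_MM / det(I−A) = 0.397500 / 0.25396875.
Δx_M = 0.397500 × (-40) / 0.25396875 = -15.90 / 0.25396875 ≈ -62.606.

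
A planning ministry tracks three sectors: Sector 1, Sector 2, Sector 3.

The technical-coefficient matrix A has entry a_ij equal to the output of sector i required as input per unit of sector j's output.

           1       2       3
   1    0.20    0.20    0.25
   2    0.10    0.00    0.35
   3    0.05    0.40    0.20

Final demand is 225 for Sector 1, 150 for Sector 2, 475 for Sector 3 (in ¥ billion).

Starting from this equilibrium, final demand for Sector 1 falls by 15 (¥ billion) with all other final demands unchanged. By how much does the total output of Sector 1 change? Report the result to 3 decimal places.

I − A =
  [   0.80    -0.20    -0.25]
  [  -0.10     1.00    -0.35]
  [  -0.05    -0.40     0.80]
Cofactors of I−A, C_ij = (−1)^(i+j)·(minor ij) (rows/columns in the sector order above):
  C_11 = (1.00)(0.80) − (-0.35)(-0.40) = 0.6600
  C_12 = −[(-0.10)(0.80) − (-0.35)(-0.05)] = 0.0975
  C_13 = (-0.10)(-0.40) − (1.00)(-0.05) = 0.0900
  C_21 = −[(-0.20)(0.80) − (-0.25)(-0.40)] = 0.2600
  C_22 = (0.80)(0.80) − (-0.25)(-0.05) = 0.6275
  C_23 = −[(0.80)(-0.40) − (-0.20)(-0.05)] = 0.3300
  C_31 = (-0.20)(-0.35) − (-0.25)(1.00) = 0.3200
  C_32 = −[(0.80)(-0.35) − (-0.25)(-0.10)] = 0.3050
  C_33 = (0.80)(1.00) − (-0.20)(-0.10) = 0.7800
det(I−A) = Σ_j (I−A)_1j·C_1j = (0.80)(0.6600) + (-0.20)(0.0975) + (-0.25)(0.0900) = 0.4860
adj(I−A) = Cᵀ =
  [ 0.6600   0.2600   0.3200]
  [ 0.0975   0.6275   0.3050]
  [ 0.0900   0.3300   0.7800]
(I − A)⁻¹ = adj(I−A) / det(I−A) ≈
  [   1.3580     0.5350     0.6584]
  [   0.2006     1.2912     0.6276]
  [   0.1852     0.6790     1.6049]
Δx = (I − A)⁻¹ Δd with Δd having -15 in the Sector 1 component and 0 elsewhere.
So Δx_1 = L_11 · (-15), where L_11 = adj(I−A)_11 / det(I−A) = 0.6600 / 0.4860.
Δx_1 = 0.6600 × (-15) / 0.4860 = -9.90 / 0.4860 ≈ -20.370.

Δx_1 = -20.370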